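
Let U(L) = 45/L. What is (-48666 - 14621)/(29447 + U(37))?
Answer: -2341619/1089584 ≈ -2.1491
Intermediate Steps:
(-48666 - 14621)/(29447 + U(37)) = (-48666 - 14621)/(29447 + 45/37) = -63287/(29447 + 45*(1/37)) = -63287/(29447 + 45/37) = -63287/1089584/37 = -63287*37/1089584 = -2341619/1089584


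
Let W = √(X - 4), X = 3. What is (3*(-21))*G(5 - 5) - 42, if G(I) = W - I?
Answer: -42 - 63*I ≈ -42.0 - 63.0*I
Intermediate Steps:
W = I (W = √(3 - 4) = √(-1) = I ≈ 1.0*I)
G(I) = I - I
(3*(-21))*G(5 - 5) - 42 = (3*(-21))*(I - (5 - 5)) - 42 = -63*(I - 1*0) - 42 = -63*(I + 0) - 42 = -63*I - 42 = -42 - 63*I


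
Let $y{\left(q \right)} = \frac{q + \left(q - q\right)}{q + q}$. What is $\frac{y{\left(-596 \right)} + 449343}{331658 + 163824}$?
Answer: $\frac{898687}{990964} \approx 0.90688$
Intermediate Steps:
$y{\left(q \right)} = \frac{1}{2}$ ($y{\left(q \right)} = \frac{q + 0}{2 q} = q \frac{1}{2 q} = \frac{1}{2}$)
$\frac{y{\left(-596 \right)} + 449343}{331658 + 163824} = \frac{\frac{1}{2} + 449343}{331658 + 163824} = \frac{898687}{2 \cdot 495482} = \frac{898687}{2} \cdot \frac{1}{495482} = \frac{898687}{990964}$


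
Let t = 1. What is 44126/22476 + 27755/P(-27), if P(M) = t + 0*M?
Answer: 311932753/11238 ≈ 27757.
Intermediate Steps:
P(M) = 1 (P(M) = 1 + 0*M = 1 + 0 = 1)
44126/22476 + 27755/P(-27) = 44126/22476 + 27755/1 = 44126*(1/22476) + 27755*1 = 22063/11238 + 27755 = 311932753/11238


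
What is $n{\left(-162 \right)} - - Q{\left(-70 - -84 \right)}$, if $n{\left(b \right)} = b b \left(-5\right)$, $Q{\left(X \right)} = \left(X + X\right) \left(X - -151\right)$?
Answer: $-126600$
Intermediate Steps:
$Q{\left(X \right)} = 2 X \left(151 + X\right)$ ($Q{\left(X \right)} = 2 X \left(X + 151\right) = 2 X \left(151 + X\right)$)
$n{\left(b \right)} = - 5 b^{2}$ ($n{\left(b \right)} = b^{2} \left(-5\right) = - 5 b^{2}$)
$n{\left(-162 \right)} - - Q{\left(-70 - -84 \right)} = - 5 \left(-162\right)^{2} - - 2 \left(-70 - -84\right) \left(151 - -14\right) = \left(-5\right) 26244 - - 2 \left(-70 + 84\right) \left(151 + \left(-70 + 84\right)\right) = -131220 - - 2 \cdot 14 \left(151 + 14\right) = -131220 - - 2 \cdot 14 \cdot 165 = -131220 - \left(-1\right) 4620 = -131220 - -4620 = -131220 + 4620 = -126600$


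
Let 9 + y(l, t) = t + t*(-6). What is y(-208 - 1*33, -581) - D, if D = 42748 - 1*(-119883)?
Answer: -159735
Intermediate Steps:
y(l, t) = -9 - 5*t (y(l, t) = -9 + (t + t*(-6)) = -9 + (t - 6*t) = -9 - 5*t)
D = 162631 (D = 42748 + 119883 = 162631)
y(-208 - 1*33, -581) - D = (-9 - 5*(-581)) - 1*162631 = (-9 + 2905) - 162631 = 2896 - 162631 = -159735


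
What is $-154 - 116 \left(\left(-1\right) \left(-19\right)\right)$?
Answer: $-2358$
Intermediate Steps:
$-154 - 116 \left(\left(-1\right) \left(-19\right)\right) = -154 - 2204 = -2358$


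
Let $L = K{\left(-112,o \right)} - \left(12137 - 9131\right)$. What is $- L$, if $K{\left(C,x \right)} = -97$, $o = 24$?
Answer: $3103$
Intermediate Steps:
$L = -3103$ ($L = -97 - \left(12137 - 9131\right) = -97 - 3006 = -3103$)
$- L = \left(-1\right) \left(-3103\right) = 3103$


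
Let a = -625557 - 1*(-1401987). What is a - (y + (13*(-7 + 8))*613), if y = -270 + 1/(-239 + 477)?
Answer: 182957977/238 ≈ 7.6873e+5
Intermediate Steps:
y = -64259/238 (y = -270 + 1/238 = -64259/238 ≈ -270.00)
a = 776430 (a = -625557 + 1401987 = 776430)
a - (y + (13*(-7 + 8))*613) = 776430 - (-64259/238 + (13*(-7 + 8))*613) = 776430 - (-64259/238 + (13*1)*613) = 776430 - (-64259/238 + 13*613) = 776430 - (-64259/238 + 7969) = 776430 - 1*1832363/238 = 776430 - 1832363/238 = 182957977/238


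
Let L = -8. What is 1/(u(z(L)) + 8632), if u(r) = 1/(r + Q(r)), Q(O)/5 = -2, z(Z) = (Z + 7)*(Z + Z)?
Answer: 6/51793 ≈ 0.00011585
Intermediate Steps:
z(Z) = 2*Z*(7 + Z) (z(Z) = (7 + Z)*(2*Z) = 2*Z*(7 + Z))
Q(O) = -10 (Q(O) = 5*(-2) = -10)
u(r) = 1/(-10 + r) (u(r) = 1/(r - 10) = 1/(-10 + r))
1/(u(z(L)) + 8632) = 1/(1/(-10 + 2*(-8)*(7 - 8)) + 8632) = 1/(1/(-10 + 2*(-8)*(-1)) + 8632) = 1/(1/(-10 + 16) + 8632) = 1/(1/6 + 8632) = 1/(51793/6) = 6/51793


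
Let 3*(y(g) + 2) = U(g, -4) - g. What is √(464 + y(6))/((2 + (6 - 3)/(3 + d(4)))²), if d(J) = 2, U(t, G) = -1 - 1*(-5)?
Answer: 50*√1038/507 ≈ 3.1773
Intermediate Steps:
U(t, G) = 4 (U(t, G) = -1 + 5 = 4)
y(g) = -⅔ - g/3 (y(g) = -2 + (4 - g)/3 = -2 + (4/3 - g/3) = -⅔ - g/3)
√(464 + y(6))/((2 + (6 - 3)/(3 + d(4)))²) = √(464 + (-⅔ - ⅓*6))/((2 + (6 - 3)/(3 + 2))²) = √(464 + (-⅔ - 2))/((2 + 3/5)²) = √(464 - 8/3)/((2 + 3*(⅕))²) = √(1384/3)/((2 + ⅗)²) = (2*√1038/3)/((13/5)²) = (2*√1038/3)/(169/25) = (2*√1038/3)*(25/169) = 50*√1038/507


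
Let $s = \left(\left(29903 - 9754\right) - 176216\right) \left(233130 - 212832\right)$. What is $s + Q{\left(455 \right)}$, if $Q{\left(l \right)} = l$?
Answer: $-3167847511$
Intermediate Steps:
$s = -3167847966$ ($s = \left(\left(29903 - 9754\right) - 176216\right) 20298 = \left(20149 - 176216\right) 20298 = \left(-156067\right) 20298 = -3167847966$)
$s + Q{\left(455 \right)} = -3167847966 + 455 = -3167847511$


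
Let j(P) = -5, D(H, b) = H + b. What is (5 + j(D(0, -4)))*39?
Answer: 0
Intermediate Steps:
(5 + j(D(0, -4)))*39 = (5 - 5)*39 = 0*39 = 0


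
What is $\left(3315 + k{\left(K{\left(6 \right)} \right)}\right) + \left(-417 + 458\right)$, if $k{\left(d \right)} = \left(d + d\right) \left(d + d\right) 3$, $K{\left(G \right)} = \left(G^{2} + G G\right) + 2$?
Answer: $69068$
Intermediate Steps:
$K{\left(G \right)} = 2 + 2 G^{2}$ ($K{\left(G \right)} = \left(G^{2} + G^{2}\right) + 2 = 2 G^{2} + 2 = 2 + 2 G^{2}$)
$k{\left(d \right)} = 12 d^{2}$ ($k{\left(d \right)} = 2 d 2 d 3 = 4 d^{2} \cdot 3 = 12 d^{2}$)
$\left(3315 + k{\left(K{\left(6 \right)} \right)}\right) + \left(-417 + 458\right) = \left(3315 + 12 \left(2 + 2 \cdot 6^{2}\right)^{2}\right) + \left(-417 + 458\right) = \left(3315 + 12 \left(2 + 2 \cdot 36\right)^{2}\right) + 41 = \left(3315 + 12 \left(2 + 72\right)^{2}\right) + 41 = \left(3315 + 12 \cdot 74^{2}\right) + 41 = \left(3315 + 12 \cdot 5476\right) + 41 = \left(3315 + 65712\right) + 41 = 69027 + 41 = 69068$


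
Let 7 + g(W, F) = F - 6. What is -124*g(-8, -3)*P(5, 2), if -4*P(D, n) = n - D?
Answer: 1488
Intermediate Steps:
P(D, n) = -n/4 + D/4 (P(D, n) = -(n - D)/4 = -n/4 + D/4)
g(W, F) = -13 + F (g(W, F) = -7 + (F - 6) = -7 + (-6 + F) = -13 + F)
-124*g(-8, -3)*P(5, 2) = -124*(-13 - 3)*(-¼*2 + (¼)*5) = -(-1984)*(-½ + 5/4) = -(-1984)*3/4 = -124*(-12) = 1488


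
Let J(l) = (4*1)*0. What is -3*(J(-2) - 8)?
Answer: 24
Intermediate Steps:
J(l) = 0 (J(l) = 4*0 = 0)
-3*(J(-2) - 8) = -3*(0 - 8) = -3*(-8) = 24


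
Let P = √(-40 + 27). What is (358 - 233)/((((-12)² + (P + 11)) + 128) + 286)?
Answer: 71125/323774 - 125*I*√13/323774 ≈ 0.21967 - 0.001392*I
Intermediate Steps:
P = I*√13 (P = √(-13) = I*√13 ≈ 3.6056*I)
(358 - 233)/((((-12)² + (P + 11)) + 128) + 286) = (358 - 233)/((((-12)² + (I*√13 + 11)) + 128) + 286) = 125/(((144 + (11 + I*√13)) + 128) + 286) = 125/(((155 + I*√13) + 128) + 286) = 125/((283 + I*√13) + 286) = 125/(569 + I*√13)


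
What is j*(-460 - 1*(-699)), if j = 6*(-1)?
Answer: -1434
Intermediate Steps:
j = -6
j*(-460 - 1*(-699)) = -6*(-460 - 1*(-699)) = -6*(-460 + 699) = -6*239 = -1434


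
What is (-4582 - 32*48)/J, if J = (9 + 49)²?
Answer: -3059/1682 ≈ -1.8187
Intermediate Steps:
J = 3364 (J = 58² = 3364)
(-4582 - 32*48)/J = (-4582 - 32*48)/3364 = (-4582 - 1536)*(1/3364) = -6118*1/3364 = -3059/1682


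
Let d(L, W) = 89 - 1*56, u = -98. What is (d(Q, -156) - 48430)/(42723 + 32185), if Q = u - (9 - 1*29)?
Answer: -48397/74908 ≈ -0.64609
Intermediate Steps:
Q = -78 (Q = -98 - (9 - 1*29) = -98 - (9 - 29) = -98 - 1*(-20) = -98 + 20 = -78)
d(L, W) = 33 (d(L, W) = 89 - 56 = 33)
(d(Q, -156) - 48430)/(42723 + 32185) = (33 - 48430)/(42723 + 32185) = -48397/74908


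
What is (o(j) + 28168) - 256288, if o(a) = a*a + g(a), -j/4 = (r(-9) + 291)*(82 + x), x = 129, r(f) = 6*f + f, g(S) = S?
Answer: 37029654072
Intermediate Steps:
r(f) = 7*f
j = -192432 (j = -4*(7*(-9) + 291)*(82 + 129) = -4*(-63 + 291)*211 = -912*211 = -4*48108 = -192432)
o(a) = a + a² (o(a) = a*a + a = a² + a = a + a²)
(o(j) + 28168) - 256288 = (-192432*(1 - 192432) + 28168) - 256288 = (-192432*(-192431) + 28168) - 256288 = (37029882192 + 28168) - 256288 = 37029910360 - 256288 = 37029654072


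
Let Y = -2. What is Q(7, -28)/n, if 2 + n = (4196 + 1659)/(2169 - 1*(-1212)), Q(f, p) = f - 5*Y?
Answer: -57477/907 ≈ -63.370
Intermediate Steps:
Q(f, p) = 10 + f (Q(f, p) = f - 5*(-2) = f + 10 = 10 + f)
n = -907/3381 (n = -2 + (4196 + 1659)/(2169 - 1*(-1212)) = -2 + 5855/(2169 + 1212) = -2 + 5855/3381 = -907/3381 ≈ -0.26826)
Q(7, -28)/n = (10 + 7)/(-907/3381) = 17*(-3381/907) = -57477/907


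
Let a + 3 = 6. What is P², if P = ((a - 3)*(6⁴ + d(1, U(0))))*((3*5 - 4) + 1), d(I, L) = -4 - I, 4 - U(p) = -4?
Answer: 0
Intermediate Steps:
a = 3 (a = -3 + 6 = 3)
U(p) = 8 (U(p) = 4 - 1*(-4) = 4 + 4 = 8)
P = 0 (P = ((3 - 3)*(6⁴ + (-4 - 1*1)))*((3*5 - 4) + 1) = (0*(1296 + (-4 - 1)))*((15 - 4) + 1) = (0*(1296 - 5))*(11 + 1) = (0*1291)*12 = 0*12 = 0)
P² = 0² = 0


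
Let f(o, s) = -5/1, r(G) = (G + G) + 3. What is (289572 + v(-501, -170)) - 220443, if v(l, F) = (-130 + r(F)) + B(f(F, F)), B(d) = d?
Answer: 68657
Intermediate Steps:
r(G) = 3 + 2*G (r(G) = 2*G + 3 = 3 + 2*G)
f(o, s) = -5 (f(o, s) = -5*1 = -5)
v(l, F) = -132 + 2*F (v(l, F) = (-130 + (3 + 2*F)) - 5 = (-127 + 2*F) - 5 = -132 + 2*F)
(289572 + v(-501, -170)) - 220443 = (289572 + (-132 + 2*(-170))) - 220443 = (289572 + (-132 - 340)) - 220443 = (289572 - 472) - 220443 = 289100 - 220443 = 68657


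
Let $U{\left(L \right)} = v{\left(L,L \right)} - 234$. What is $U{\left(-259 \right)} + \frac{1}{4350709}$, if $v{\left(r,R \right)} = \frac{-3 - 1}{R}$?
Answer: $- \frac{263661666559}{1126833631} \approx -233.98$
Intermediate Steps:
$v{\left(r,R \right)} = - \frac{4}{R}$ ($v{\left(r,R \right)} = \frac{1}{R} \left(-4\right) = - \frac{4}{R}$)
$U{\left(L \right)} = -234 - \frac{4}{L}$ ($U{\left(L \right)} = - \frac{4}{L} - 234 = -234 - \frac{4}{L}$)
$U{\left(-259 \right)} + \frac{1}{4350709} = \left(-234 - \frac{4}{-259}\right) + \frac{1}{4350709} = \left(-234 - - \frac{4}{259}\right) + \frac{1}{4350709} = \left(-234 + \frac{4}{259}\right) + \frac{1}{4350709} = - \frac{60602}{259} + \frac{1}{4350709} = - \frac{263661666559}{1126833631}$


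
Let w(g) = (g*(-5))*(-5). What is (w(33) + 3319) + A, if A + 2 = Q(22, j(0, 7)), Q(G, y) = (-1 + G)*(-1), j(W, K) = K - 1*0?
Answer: 4121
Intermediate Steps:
j(W, K) = K (j(W, K) = K + 0 = K)
w(g) = 25*g (w(g) = -5*g*(-5) = 25*g)
Q(G, y) = 1 - G
A = -23 (A = -2 + (1 - 1*22) = -2 + (1 - 22) = -2 - 21 = -23)
(w(33) + 3319) + A = (25*33 + 3319) - 23 = (825 + 3319) - 23 = 4144 - 23 = 4121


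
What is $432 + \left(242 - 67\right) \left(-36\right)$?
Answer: $-5868$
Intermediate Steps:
$432 + \left(242 - 67\right) \left(-36\right) = 432 + 175 \left(-36\right) = 432 - 6300 = -5868$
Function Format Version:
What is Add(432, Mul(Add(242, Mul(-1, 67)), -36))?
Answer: -5868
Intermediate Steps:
Add(432, Mul(Add(242, Mul(-1, 67)), -36)) = Add(432, Mul(Add(242, -67), -36)) = Add(432, Mul(175, -36)) = Add(432, -6300) = -5868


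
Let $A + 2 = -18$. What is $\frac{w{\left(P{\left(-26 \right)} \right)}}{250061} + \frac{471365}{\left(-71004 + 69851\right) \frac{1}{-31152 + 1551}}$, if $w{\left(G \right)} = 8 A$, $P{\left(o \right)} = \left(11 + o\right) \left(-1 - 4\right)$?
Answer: $\frac{3489069966462785}{288320333} \approx 1.2101 \cdot 10^{7}$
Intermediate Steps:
$A = -20$ ($A = -2 - 18 = -20$)
$P{\left(o \right)} = -55 - 5 o$ ($P{\left(o \right)} = \left(11 + o\right) \left(-5\right) = -55 - 5 o$)
$w{\left(G \right)} = -160$ ($w{\left(G \right)} = 8 \left(-20\right) = -160$)
$\frac{w{\left(P{\left(-26 \right)} \right)}}{250061} + \frac{471365}{\left(-71004 + 69851\right) \frac{1}{-31152 + 1551}} = - \frac{160}{250061} + \frac{471365}{\left(-71004 + 69851\right) \frac{1}{-31152 + 1551}} = \left(-160\right) \frac{1}{250061} + \frac{471365}{\left(-1153\right) \frac{1}{-29601}} = - \frac{160}{250061} + \frac{471365}{\left(-1153\right) \left(- \frac{1}{29601}\right)} = - \frac{160}{250061} + \frac{471365}{\frac{1153}{29601}} = - \frac{160}{250061} + 471365 \cdot \frac{29601}{1153} = - \frac{160}{250061} + \frac{13952875365}{1153} = \frac{3489069966462785}{288320333}$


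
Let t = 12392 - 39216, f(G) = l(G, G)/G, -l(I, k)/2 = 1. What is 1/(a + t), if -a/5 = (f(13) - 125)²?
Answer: -169/17768901 ≈ -9.5110e-6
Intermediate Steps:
l(I, k) = -2 (l(I, k) = -2*1 = -2)
f(G) = -2/G
t = -26824
a = -13235645/169 (a = -5*(-2/13 - 125)² = -5*(-1627/13)² = -5*2647129/169 = -13235645/169 ≈ -78317.)
1/(a + t) = 1/(-13235645/169 - 26824) = 1/(-17768901/169) = -169/17768901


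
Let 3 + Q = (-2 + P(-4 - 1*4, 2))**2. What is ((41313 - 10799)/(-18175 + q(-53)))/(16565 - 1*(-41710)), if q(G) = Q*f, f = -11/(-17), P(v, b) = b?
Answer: -259369/9003720600 ≈ -2.8807e-5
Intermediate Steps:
f = 11/17 (f = -11*(-1/17) = 11/17 ≈ 0.64706)
Q = -3 (Q = -3 + (-2 + 2)**2 = -3 + 0**2 = -3 + 0 = -3)
q(G) = -33/17 (q(G) = -3*11/17 = -33/17)
((41313 - 10799)/(-18175 + q(-53)))/(16565 - 1*(-41710)) = ((41313 - 10799)/(-18175 - 33/17))/(16565 - 1*(-41710)) = (30514/(-309008/17))/(16565 + 41710) = (30514*(-17/309008))/58275 = -259369/154504*1/58275 = -259369/9003720600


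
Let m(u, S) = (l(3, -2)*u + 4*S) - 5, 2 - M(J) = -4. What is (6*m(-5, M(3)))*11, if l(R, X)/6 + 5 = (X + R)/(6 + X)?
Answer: 10659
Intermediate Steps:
l(R, X) = -30 + 6*(R + X)/(6 + X) (l(R, X) = -30 + 6*((X + R)/(6 + X)) = -30 + 6*((R + X)/(6 + X)) = -30 + 6*(R + X)/(6 + X))
M(J) = 6 (M(J) = 2 - 1*(-4) = 2 + 4 = 6)
m(u, S) = -5 + 4*S - 57*u/2 (m(u, S) = ((6*(-30 + 3 - 4*(-2))/(6 - 2))*u + 4*S) - 5 = ((6*(-30 + 3 + 8)/4)*u + 4*S) - 5 = ((6*(¼)*(-19))*u + 4*S) - 5 = (-57*u/2 + 4*S) - 5 = (4*S - 57*u/2) - 5 = -5 + 4*S - 57*u/2)
(6*m(-5, M(3)))*11 = (6*(-5 + 4*6 - 57/2*(-5)))*11 = (6*(-5 + 24 + 285/2))*11 = (6*(323/2))*11 = 969*11 = 10659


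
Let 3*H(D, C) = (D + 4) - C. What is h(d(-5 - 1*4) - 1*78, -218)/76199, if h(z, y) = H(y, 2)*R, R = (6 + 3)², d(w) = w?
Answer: -5832/76199 ≈ -0.076536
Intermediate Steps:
H(D, C) = 4/3 - C/3 + D/3 (H(D, C) = ((D + 4) - C)/3 = ((4 + D) - C)/3 = (4 + D - C)/3 = 4/3 - C/3 + D/3)
R = 81 (R = 9² = 81)
h(z, y) = 54 + 27*y (h(z, y) = (4/3 - ⅓*2 + y/3)*81 = (4/3 - ⅔ + y/3)*81 = (⅔ + y/3)*81 = 54 + 27*y)
h(d(-5 - 1*4) - 1*78, -218)/76199 = (54 + 27*(-218))/76199 = (54 - 5886)*(1/76199) = -5832*1/76199 = -5832/76199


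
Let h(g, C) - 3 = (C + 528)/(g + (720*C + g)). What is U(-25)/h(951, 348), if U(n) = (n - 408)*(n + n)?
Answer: 910967050/126377 ≈ 7208.3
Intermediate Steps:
h(g, C) = 3 + (528 + C)/(2*g + 720*C) (h(g, C) = 3 + (C + 528)/(g + (720*C + g)) = 3 + (528 + C)/(g + (g + 720*C)) = 3 + (528 + C)/(2*g + 720*C))
U(n) = 2*n*(-408 + n) (U(n) = (-408 + n)*(2*n) = 2*n*(-408 + n))
U(-25)/h(951, 348) = (2*(-25)*(-408 - 25))/(((528 + 6*951 + 2161*348)/(2*(951 + 360*348)))) = (2*(-25)*(-433))/(((528 + 5706 + 752028)/(2*(951 + 125280)))) = 21650/(((1/2)*758262/126231)) = 21650/(((1/2)*(1/126231)*758262)) = 21650/(126377/42077) = 21650*(42077/126377) = 910967050/126377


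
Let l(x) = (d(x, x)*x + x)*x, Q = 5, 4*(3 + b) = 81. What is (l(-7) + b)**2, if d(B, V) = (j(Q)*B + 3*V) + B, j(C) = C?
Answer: 145998889/16 ≈ 9.1249e+6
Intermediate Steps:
b = 69/4 (b = -3 + (1/4)*81 = -3 + 81/4 = 69/4 ≈ 17.250)
d(B, V) = 3*V + 6*B (d(B, V) = (5*B + 3*V) + B = (3*V + 5*B) + B = 3*V + 6*B)
l(x) = x*(x + 9*x**2) (l(x) = ((3*x + 6*x)*x + x)*x = ((9*x)*x + x)*x = (9*x**2 + x)*x = (x + 9*x**2)*x = x*(x + 9*x**2))
(l(-7) + b)**2 = ((-7)**2*(1 + 9*(-7)) + 69/4)**2 = (49*(1 - 63) + 69/4)**2 = (49*(-62) + 69/4)**2 = (-3038 + 69/4)**2 = (-12083/4)**2 = 145998889/16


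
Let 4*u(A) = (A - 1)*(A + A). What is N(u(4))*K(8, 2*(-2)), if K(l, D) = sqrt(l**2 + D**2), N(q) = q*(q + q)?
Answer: 288*sqrt(5) ≈ 643.99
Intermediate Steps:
u(A) = A*(-1 + A)/2 (u(A) = ((A - 1)*(A + A))/4 = ((-1 + A)*(2*A))/4 = (2*A*(-1 + A))/4 = A*(-1 + A)/2)
N(q) = 2*q**2 (N(q) = q*(2*q) = 2*q**2)
K(l, D) = sqrt(D**2 + l**2)
N(u(4))*K(8, 2*(-2)) = (2*((1/2)*4*(-1 + 4))**2)*sqrt((2*(-2))**2 + 8**2) = (2*((1/2)*4*3)**2)*sqrt((-4)**2 + 64) = (2*6**2)*sqrt(16 + 64) = (2*36)*sqrt(80) = 72*(4*sqrt(5)) = 288*sqrt(5)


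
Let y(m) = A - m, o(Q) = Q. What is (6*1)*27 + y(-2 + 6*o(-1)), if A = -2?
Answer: 168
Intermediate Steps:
y(m) = -2 - m
(6*1)*27 + y(-2 + 6*o(-1)) = (6*1)*27 + (-2 - (-2 + 6*(-1))) = 6*27 + (-2 - (-2 - 6)) = 162 + (-2 - 1*(-8)) = 162 + (-2 + 8) = 162 + 6 = 168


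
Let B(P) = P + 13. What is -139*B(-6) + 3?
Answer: -970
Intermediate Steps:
B(P) = 13 + P
-139*B(-6) + 3 = -139*(13 - 6) + 3 = -139*7 + 3 = -973 + 3 = -970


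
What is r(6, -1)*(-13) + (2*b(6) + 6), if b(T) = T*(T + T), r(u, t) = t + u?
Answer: 85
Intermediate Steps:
b(T) = 2*T**2 (b(T) = T*(2*T) = 2*T**2)
r(6, -1)*(-13) + (2*b(6) + 6) = (-1 + 6)*(-13) + (2*(2*6**2) + 6) = 5*(-13) + (2*(2*36) + 6) = -65 + (2*72 + 6) = -65 + (144 + 6) = -65 + 150 = 85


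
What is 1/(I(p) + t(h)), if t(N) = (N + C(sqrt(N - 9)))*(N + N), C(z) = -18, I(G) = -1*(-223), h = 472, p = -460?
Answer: 1/428799 ≈ 2.3321e-6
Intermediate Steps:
I(G) = 223
t(N) = 2*N*(-18 + N) (t(N) = (N - 18)*(N + N) = (-18 + N)*(2*N) = 2*N*(-18 + N))
1/(I(p) + t(h)) = 1/(223 + 2*472*(-18 + 472)) = 1/(223 + 2*472*454) = 1/(223 + 428576) = 1/428799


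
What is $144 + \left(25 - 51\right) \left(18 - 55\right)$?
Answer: $1106$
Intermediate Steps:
$144 + \left(25 - 51\right) \left(18 - 55\right) = 144 - -962 = 144 + 962 = 1106$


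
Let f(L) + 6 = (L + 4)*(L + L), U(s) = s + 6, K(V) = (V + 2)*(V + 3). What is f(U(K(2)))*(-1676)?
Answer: -2604504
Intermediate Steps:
K(V) = (2 + V)*(3 + V)
U(s) = 6 + s
f(L) = -6 + 2*L*(4 + L) (f(L) = -6 + (L + 4)*(L + L) = -6 + (4 + L)*(2*L) = -6 + 2*L*(4 + L))
f(U(K(2)))*(-1676) = (-6 + 2*(6 + (6 + 2² + 5*2))² + 8*(6 + (6 + 2² + 5*2)))*(-1676) = (-6 + 2*(6 + (6 + 4 + 10))² + 8*(6 + (6 + 4 + 10)))*(-1676) = (-6 + 2*(6 + 20)² + 8*(6 + 20))*(-1676) = (-6 + 2*26² + 8*26)*(-1676) = (-6 + 2*676 + 208)*(-1676) = (-6 + 1352 + 208)*(-1676) = 1554*(-1676) = -2604504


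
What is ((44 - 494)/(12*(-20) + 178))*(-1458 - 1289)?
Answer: -618075/31 ≈ -19938.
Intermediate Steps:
((44 - 494)/(12*(-20) + 178))*(-1458 - 1289) = -450/(-240 + 178)*(-2747) = -450/(-62)*(-2747) = -450*(-1/62)*(-2747) = (225/31)*(-2747) = -618075/31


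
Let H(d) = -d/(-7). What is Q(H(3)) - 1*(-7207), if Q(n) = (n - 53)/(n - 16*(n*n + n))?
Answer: 3310589/459 ≈ 7212.6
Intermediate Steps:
H(d) = d/7 (H(d) = -d*(-⅐) = d/7)
Q(n) = (-53 + n)/(-16*n² - 15*n) (Q(n) = (-53 + n)/(n - 16*(n² + n)) = (-53 + n)/(n - 16*(n + n²)) = (-53 + n)/(n + (-16*n - 16*n²)) = (-53 + n)/(-16*n² - 15*n))
Q(H(3)) - 1*(-7207) = (53 - 3/7)/((((⅐)*3))*(15 + 16*((⅐)*3))) - 1*(-7207) = (53 - 1*3/7)/((3/7)*(15 + 16*(3/7))) + 7207 = 7*(53 - 3/7)/(3*(15 + 48/7)) + 7207 = (7/3)*(368/7)/(153/7) + 7207 = (7/3)*(7/153)*(368/7) + 7207 = 2576/459 + 7207 = 3310589/459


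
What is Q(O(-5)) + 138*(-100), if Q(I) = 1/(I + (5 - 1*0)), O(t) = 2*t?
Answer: -69001/5 ≈ -13800.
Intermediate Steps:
Q(I) = 1/(5 + I) (Q(I) = 1/(I + (5 + 0)) = 1/(I + 5) = 1/(5 + I))
Q(O(-5)) + 138*(-100) = 1/(5 + 2*(-5)) + 138*(-100) = 1/(5 - 10) - 13800 = 1/(-5) - 13800 = -1/5 - 13800 = -69001/5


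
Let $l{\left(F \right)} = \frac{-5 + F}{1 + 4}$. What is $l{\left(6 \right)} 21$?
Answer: $\frac{21}{5} \approx 4.2$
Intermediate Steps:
$l{\left(F \right)} = -1 + \frac{F}{5}$ ($l{\left(F \right)} = \frac{-5 + F}{5} = \left(-5 + F\right) \frac{1}{5} = -1 + \frac{F}{5}$)
$l{\left(6 \right)} 21 = \left(-1 + \frac{1}{5} \cdot 6\right) 21 = \left(-1 + \frac{6}{5}\right) 21 = \frac{1}{5} \cdot 21 = \frac{21}{5}$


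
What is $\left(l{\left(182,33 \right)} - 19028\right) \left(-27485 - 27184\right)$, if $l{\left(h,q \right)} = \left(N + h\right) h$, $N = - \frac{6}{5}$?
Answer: $- \frac{3793372572}{5} \approx -7.5867 \cdot 10^{8}$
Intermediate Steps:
$N = - \frac{6}{5}$ ($N = \left(-6\right) \frac{1}{5} = - \frac{6}{5} \approx -1.2$)
$l{\left(h,q \right)} = h \left(- \frac{6}{5} + h\right)$ ($l{\left(h,q \right)} = \left(- \frac{6}{5} + h\right) h = h \left(- \frac{6}{5} + h\right)$)
$\left(l{\left(182,33 \right)} - 19028\right) \left(-27485 - 27184\right) = \left(\frac{1}{5} \cdot 182 \left(-6 + 5 \cdot 182\right) - 19028\right) \left(-27485 - 27184\right) = \left(\frac{1}{5} \cdot 182 \left(-6 + 910\right) - 19028\right) \left(-54669\right) = \left(\frac{1}{5} \cdot 182 \cdot 904 - 19028\right) \left(-54669\right) = \left(\frac{164528}{5} - 19028\right) \left(-54669\right) = \frac{69388}{5} \left(-54669\right) = - \frac{3793372572}{5}$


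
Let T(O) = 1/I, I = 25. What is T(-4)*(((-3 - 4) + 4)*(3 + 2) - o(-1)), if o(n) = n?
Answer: -14/25 ≈ -0.56000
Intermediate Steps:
T(O) = 1/25
T(-4)*(((-3 - 4) + 4)*(3 + 2) - o(-1)) = (((-3 - 4) + 4)*(3 + 2) - 1*(-1))/25 = ((-7 + 4)*5 + 1)/25 = (-3*5 + 1)/25 = (-15 + 1)/25 = (1/25)*(-14) = -14/25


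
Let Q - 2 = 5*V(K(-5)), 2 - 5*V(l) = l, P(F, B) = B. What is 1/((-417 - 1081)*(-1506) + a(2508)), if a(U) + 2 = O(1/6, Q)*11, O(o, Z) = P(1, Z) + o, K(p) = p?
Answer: 6/13536521 ≈ 4.4325e-7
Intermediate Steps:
V(l) = 2/5 - l/5
Q = 9 (Q = 2 + 5*(2/5 - 1/5*(-5)) = 2 + 5*(2/5 + 1) = 2 + 5*(7/5) = 2 + 7 = 9)
O(o, Z) = Z + o
a(U) = 593/6 (a(U) = -2 + (9 + 1/6)*11 = -2 + (55/6)*11 = -2 + 605/6 = 593/6)
1/((-417 - 1081)*(-1506) + a(2508)) = 1/((-417 - 1081)*(-1506) + 593/6) = 1/(-1498*(-1506) + 593/6) = 1/(2255988 + 593/6) = 1/(13536521/6) = 6/13536521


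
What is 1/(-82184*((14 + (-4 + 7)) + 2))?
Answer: -1/1561496 ≈ -6.4041e-7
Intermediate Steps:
1/(-82184*((14 + (-4 + 7)) + 2)) = 1/(-82184*((14 + 3) + 2)) = 1/(-82184*(17 + 2)) = 1/(-82184*19) = 1/(-1561496) = -1/1561496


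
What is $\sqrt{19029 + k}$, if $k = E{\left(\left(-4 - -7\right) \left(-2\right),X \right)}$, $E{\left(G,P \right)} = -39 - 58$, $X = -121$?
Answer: $2 \sqrt{4733} \approx 137.59$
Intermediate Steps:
$E{\left(G,P \right)} = -97$ ($E{\left(G,P \right)} = -39 - 58 = -97$)
$k = -97$
$\sqrt{19029 + k} = \sqrt{19029 - 97} = \sqrt{18932} = 2 \sqrt{4733}$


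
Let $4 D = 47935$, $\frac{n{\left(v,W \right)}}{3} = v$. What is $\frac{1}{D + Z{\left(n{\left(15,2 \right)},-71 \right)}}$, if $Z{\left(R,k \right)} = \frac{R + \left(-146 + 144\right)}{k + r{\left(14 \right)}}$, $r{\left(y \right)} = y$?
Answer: $\frac{228}{2732123} \approx 8.3452 \cdot 10^{-5}$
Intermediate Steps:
$n{\left(v,W \right)} = 3 v$
$Z{\left(R,k \right)} = \frac{-2 + R}{14 + k}$ ($Z{\left(R,k \right)} = \frac{R + \left(-146 + 144\right)}{k + 14} = \frac{R - 2}{14 + k} = \frac{-2 + R}{14 + k}$)
$D = \frac{47935}{4}$ ($D = \frac{1}{4} \cdot 47935 = \frac{47935}{4} \approx 11984.0$)
$\frac{1}{D + Z{\left(n{\left(15,2 \right)},-71 \right)}} = \frac{1}{\frac{47935}{4} + \frac{-2 + 3 \cdot 15}{14 - 71}} = \frac{1}{\frac{47935}{4} + \frac{-2 + 45}{-57}} = \frac{1}{\frac{47935}{4} - \frac{43}{57}} = \frac{1}{\frac{2732123}{228}} = \frac{228}{2732123}$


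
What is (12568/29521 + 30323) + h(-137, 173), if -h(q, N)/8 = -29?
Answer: 902026723/29521 ≈ 30555.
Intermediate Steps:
h(q, N) = 232 (h(q, N) = -8*(-29) = 232)
(12568/29521 + 30323) + h(-137, 173) = (12568/29521 + 30323) + 232 = 895177851/29521 + 232 = 902026723/29521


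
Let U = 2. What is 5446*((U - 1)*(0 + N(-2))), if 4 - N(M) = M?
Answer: 32676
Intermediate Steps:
N(M) = 4 - M
5446*((U - 1)*(0 + N(-2))) = 5446*((2 - 1)*(0 + (4 - 1*(-2)))) = 5446*(1*(0 + (4 + 2))) = 5446*(1*(0 + 6)) = 5446*(1*6) = 5446*6 = 32676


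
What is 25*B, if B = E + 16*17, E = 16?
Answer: 7200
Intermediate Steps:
B = 288 (B = 16 + 16*17 = 16 + 272 = 288)
25*B = 25*288 = 7200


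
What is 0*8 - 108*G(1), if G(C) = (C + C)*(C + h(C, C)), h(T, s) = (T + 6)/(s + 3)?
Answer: -594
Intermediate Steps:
h(T, s) = (6 + T)/(3 + s)
G(C) = 2*C*(C + (6 + C)/(3 + C)) (G(C) = (C + C)*(C + (6 + C)/(3 + C)) = (2*C)*(C + (6 + C)/(3 + C)) = 2*C*(C + (6 + C)/(3 + C)))
0*8 - 108*G(1) = 0*8 - 216*(6 + 1 + 1*(3 + 1))/(3 + 1) = 0 - 216*(6 + 1 + 1*4)/4 = 0 - 216*(6 + 1 + 4)/4 = 0 - 216*11/4 = 0 - 108*11/2 = 0 - 594 = -594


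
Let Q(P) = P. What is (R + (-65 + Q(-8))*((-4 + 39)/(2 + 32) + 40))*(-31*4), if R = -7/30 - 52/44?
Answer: 1042264268/2805 ≈ 3.7157e+5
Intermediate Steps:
R = -467/330 (R = -7*1/30 - 52*1/44 = -7/30 - 13/11 = -467/330 ≈ -1.4152)
(R + (-65 + Q(-8))*((-4 + 39)/(2 + 32) + 40))*(-31*4) = (-467/330 + (-65 - 8)*((-4 + 39)/(2 + 32) + 40))*(-31*4) = (-467/330 - 73*(35/34 + 40))*(-124) = (-467/330 - 73*1395/34)*(-124) = (-467/330 - 101835/34)*(-124) = -8405357/2805*(-124) = 1042264268/2805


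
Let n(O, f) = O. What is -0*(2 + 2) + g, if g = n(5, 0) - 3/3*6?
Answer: -1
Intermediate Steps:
g = -1 (g = 5 - 3/3*6 = 5 - 3*1/3*6 = 5 - 1*6 = 5 - 6 = -1)
-0*(2 + 2) + g = -0*(2 + 2) - 1 = -0*4 - 1 = -3*0 - 1 = 0 - 1 = -1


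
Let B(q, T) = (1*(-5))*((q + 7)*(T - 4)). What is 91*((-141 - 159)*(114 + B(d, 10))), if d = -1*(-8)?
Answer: 9172800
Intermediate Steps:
d = 8
B(q, T) = -5*(-4 + T)*(7 + q) (B(q, T) = -5*(7 + q)*(-4 + T) = -5*(-4 + T)*(7 + q))
91*((-141 - 159)*(114 + B(d, 10))) = 91*((-141 - 159)*(114 + (140 - 35*10 + 20*8 - 5*10*8))) = 91*(-300*(114 + (140 - 350 + 160 - 400))) = 91*(-300*(114 - 450)) = 91*(-300*(-336)) = 91*100800 = 9172800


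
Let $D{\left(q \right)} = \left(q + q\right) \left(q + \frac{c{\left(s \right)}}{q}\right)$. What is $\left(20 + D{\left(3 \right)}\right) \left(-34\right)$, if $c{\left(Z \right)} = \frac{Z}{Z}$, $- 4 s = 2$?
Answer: $-1360$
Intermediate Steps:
$s = - \frac{1}{2}$ ($s = \left(- \frac{1}{4}\right) 2 = - \frac{1}{2} \approx -0.5$)
$c{\left(Z \right)} = 1$
$D{\left(q \right)} = 2 q \left(q + \frac{1}{q}\right)$ ($D{\left(q \right)} = \left(q + q\right) \left(q + 1 \frac{1}{q}\right) = 2 q \left(q + \frac{1}{q}\right)$)
$\left(20 + D{\left(3 \right)}\right) \left(-34\right) = \left(20 + \left(2 + 2 \cdot 3^{2}\right)\right) \left(-34\right) = \left(20 + \left(2 + 2 \cdot 9\right)\right) \left(-34\right) = \left(20 + \left(2 + 18\right)\right) \left(-34\right) = \left(20 + 20\right) \left(-34\right) = 40 \left(-34\right) = -1360$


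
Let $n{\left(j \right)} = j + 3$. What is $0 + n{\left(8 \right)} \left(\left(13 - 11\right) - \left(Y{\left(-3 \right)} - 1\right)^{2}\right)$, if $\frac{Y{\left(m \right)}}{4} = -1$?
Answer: $-253$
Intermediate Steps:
$Y{\left(m \right)} = -4$ ($Y{\left(m \right)} = 4 \left(-1\right) = -4$)
$n{\left(j \right)} = 3 + j$
$0 + n{\left(8 \right)} \left(\left(13 - 11\right) - \left(Y{\left(-3 \right)} - 1\right)^{2}\right) = 0 + \left(3 + 8\right) \left(\left(13 - 11\right) - \left(-4 - 1\right)^{2}\right) = 0 + 11 \left(\left(13 - 11\right) - \left(-5\right)^{2}\right) = 0 + 11 \left(2 - 25\right) = 0 + 11 \left(-23\right) = 0 - 253 = -253$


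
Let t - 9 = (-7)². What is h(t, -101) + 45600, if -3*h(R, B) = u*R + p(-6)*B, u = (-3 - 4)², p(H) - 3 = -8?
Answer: 133453/3 ≈ 44484.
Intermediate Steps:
t = 58 (t = 9 + (-7)² = 9 + 49 = 58)
p(H) = -5 (p(H) = 3 - 8 = -5)
u = 49 (u = (-7)² = 49)
h(R, B) = -49*R/3 + 5*B/3 (h(R, B) = -(49*R - 5*B)/3 = -(-5*B + 49*R)/3 = -49*R/3 + 5*B/3)
h(t, -101) + 45600 = (-49/3*58 + (5/3)*(-101)) + 45600 = (-2842/3 - 505/3) + 45600 = -3347/3 + 45600 = 133453/3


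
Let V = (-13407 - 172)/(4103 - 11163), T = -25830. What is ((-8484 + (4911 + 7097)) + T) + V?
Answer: -157466781/7060 ≈ -22304.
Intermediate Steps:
V = 13579/7060 (V = -13579/(-7060) = -13579*(-1/7060) = 13579/7060 ≈ 1.9234)
((-8484 + (4911 + 7097)) + T) + V = ((-8484 + (4911 + 7097)) - 25830) + 13579/7060 = ((-8484 + 12008) - 25830) + 13579/7060 = (3524 - 25830) + 13579/7060 = -22306 + 13579/7060 = -157466781/7060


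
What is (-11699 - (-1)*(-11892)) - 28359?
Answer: -51950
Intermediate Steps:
(-11699 - (-1)*(-11892)) - 28359 = (-11699 - 1*11892) - 28359 = (-11699 - 11892) - 28359 = -23591 - 28359 = -51950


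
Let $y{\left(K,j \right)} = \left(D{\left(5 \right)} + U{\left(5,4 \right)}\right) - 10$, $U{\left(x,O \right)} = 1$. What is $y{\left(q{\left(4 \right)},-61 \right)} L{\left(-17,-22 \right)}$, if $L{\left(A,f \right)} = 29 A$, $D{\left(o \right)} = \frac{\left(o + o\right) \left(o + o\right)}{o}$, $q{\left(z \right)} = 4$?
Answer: $-5423$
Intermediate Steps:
$D{\left(o \right)} = 4 o$ ($D{\left(o \right)} = \frac{2 o 2 o}{o} = \frac{4 o^{2}}{o} = 4 o$)
$y{\left(K,j \right)} = 11$ ($y{\left(K,j \right)} = \left(4 \cdot 5 + 1\right) - 10 = \left(20 + 1\right) - 10 = 21 - 10 = 11$)
$y{\left(q{\left(4 \right)},-61 \right)} L{\left(-17,-22 \right)} = 11 \cdot 29 \left(-17\right) = 11 \left(-493\right) = -5423$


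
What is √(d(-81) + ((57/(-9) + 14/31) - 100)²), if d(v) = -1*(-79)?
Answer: 2*√24411670/93 ≈ 106.25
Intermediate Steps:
d(v) = 79
√(d(-81) + ((57/(-9) + 14/31) - 100)²) = √(79 + ((57/(-9) + 14/31) - 100)²) = √(79 + ((57*(-⅑) + 14*(1/31)) - 100)²) = √(79 + ((-19/3 + 14/31) - 100)²) = √(79 + (-547/93 - 100)²) = √(79 + (-9847/93)²) = √(79 + 96963409/8649) = √(97646680/8649) = 2*√24411670/93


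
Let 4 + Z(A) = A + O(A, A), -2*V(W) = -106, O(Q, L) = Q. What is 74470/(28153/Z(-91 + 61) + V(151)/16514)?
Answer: -7870704512/46491525 ≈ -169.29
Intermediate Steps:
V(W) = 53 (V(W) = -½*(-106) = 53)
Z(A) = -4 + 2*A (Z(A) = -4 + (A + A) = -4 + 2*A)
74470/(28153/Z(-91 + 61) + V(151)/16514) = 74470/(28153/(-4 + 2*(-91 + 61)) + 53/16514) = 74470/(28153/(-4 + 2*(-30)) + 53*(1/16514)) = 74470/(28153/(-4 - 60) + 53/16514) = 74470/(28153/(-64) + 53/16514) = 74470/(28153*(-1/64) + 53/16514) = 74470/(-28153/64 + 53/16514) = 74470/(-232457625/528448) = 74470*(-528448/232457625) = -7870704512/46491525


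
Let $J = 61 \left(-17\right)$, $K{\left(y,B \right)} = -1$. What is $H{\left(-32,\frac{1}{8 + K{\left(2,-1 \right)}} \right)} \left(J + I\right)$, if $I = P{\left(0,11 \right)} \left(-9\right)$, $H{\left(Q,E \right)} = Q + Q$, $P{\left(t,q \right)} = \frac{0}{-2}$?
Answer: $66368$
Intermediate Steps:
$P{\left(t,q \right)} = 0$ ($P{\left(t,q \right)} = 0 \left(- \frac{1}{2}\right) = 0$)
$H{\left(Q,E \right)} = 2 Q$
$J = -1037$
$I = 0$ ($I = 0 \left(-9\right) = 0$)
$H{\left(-32,\frac{1}{8 + K{\left(2,-1 \right)}} \right)} \left(J + I\right) = 2 \left(-32\right) \left(-1037 + 0\right) = \left(-64\right) \left(-1037\right) = 66368$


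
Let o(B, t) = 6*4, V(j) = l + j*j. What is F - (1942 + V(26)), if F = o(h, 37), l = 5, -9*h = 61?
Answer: -2599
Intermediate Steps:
h = -61/9 (h = -⅑*61 = -61/9 ≈ -6.7778)
V(j) = 5 + j² (V(j) = 5 + j*j = 5 + j²)
o(B, t) = 24
F = 24
F - (1942 + V(26)) = 24 - (1942 + (5 + 26²)) = 24 - (1942 + (5 + 676)) = 24 - (1942 + 681) = 24 - 1*2623 = 24 - 2623 = -2599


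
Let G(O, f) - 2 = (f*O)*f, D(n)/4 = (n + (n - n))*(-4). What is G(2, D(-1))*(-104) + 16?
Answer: -53440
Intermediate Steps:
D(n) = -16*n (D(n) = 4*((n + (n - n))*(-4)) = 4*((n + 0)*(-4)) = 4*(n*(-4)) = 4*(-4*n) = -16*n)
G(O, f) = 2 + O*f² (G(O, f) = 2 + (f*O)*f = 2 + (O*f)*f = 2 + O*f²)
G(2, D(-1))*(-104) + 16 = (2 + 2*(-16*(-1))²)*(-104) + 16 = (2 + 2*16²)*(-104) + 16 = (2 + 2*256)*(-104) + 16 = (2 + 512)*(-104) + 16 = 514*(-104) + 16 = -53456 + 16 = -53440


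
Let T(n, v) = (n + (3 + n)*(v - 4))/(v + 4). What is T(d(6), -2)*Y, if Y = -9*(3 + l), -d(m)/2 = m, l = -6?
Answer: 567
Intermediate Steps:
d(m) = -2*m
T(n, v) = (n + (-4 + v)*(3 + n))/(4 + v) (T(n, v) = (n + (3 + n)*(-4 + v))/(4 + v) = (n + (-4 + v)*(3 + n))/(4 + v))
Y = 27 (Y = -9*(3 - 6) = -9*(-3) = 27)
T(d(6), -2)*Y = ((-12 - (-6)*6 + 3*(-2) - 2*6*(-2))/(4 - 2))*27 = ((-12 - 3*(-12) - 6 - 12*(-2))/2)*27 = ((-12 + 36 - 6 + 24)/2)*27 = ((½)*42)*27 = 21*27 = 567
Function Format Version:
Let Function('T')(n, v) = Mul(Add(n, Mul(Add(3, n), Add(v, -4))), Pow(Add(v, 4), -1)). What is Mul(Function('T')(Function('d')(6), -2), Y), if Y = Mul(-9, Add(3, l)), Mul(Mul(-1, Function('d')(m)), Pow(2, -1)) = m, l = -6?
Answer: 567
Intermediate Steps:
Function('d')(m) = Mul(-2, m)
Function('T')(n, v) = Mul(Pow(Add(4, v), -1), Add(n, Mul(Add(-4, v), Add(3, n)))) (Function('T')(n, v) = Mul(Add(n, Mul(Add(3, n), Add(-4, v))), Pow(Add(4, v), -1)) = Mul(Add(n, Mul(Add(-4, v), Add(3, n))), Pow(Add(4, v), -1)) = Mul(Pow(Add(4, v), -1), Add(n, Mul(Add(-4, v), Add(3, n)))))
Y = 27 (Y = Mul(-9, Add(3, -6)) = Mul(-9, -3) = 27)
Mul(Function('T')(Function('d')(6), -2), Y) = Mul(Mul(Pow(Add(4, -2), -1), Add(-12, Mul(-3, Mul(-2, 6)), Mul(3, -2), Mul(Mul(-2, 6), -2))), 27) = Mul(Mul(Pow(2, -1), Add(-12, Mul(-3, -12), -6, Mul(-12, -2))), 27) = Mul(Mul(Rational(1, 2), Add(-12, 36, -6, 24)), 27) = Mul(Mul(Rational(1, 2), 42), 27) = Mul(21, 27) = 567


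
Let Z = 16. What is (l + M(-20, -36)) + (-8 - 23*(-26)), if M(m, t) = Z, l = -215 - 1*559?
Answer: -168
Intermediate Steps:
l = -774 (l = -215 - 559 = -774)
M(m, t) = 16
(l + M(-20, -36)) + (-8 - 23*(-26)) = (-774 + 16) + (-8 - 23*(-26)) = -758 + (-8 + 598) = -758 + 590 = -168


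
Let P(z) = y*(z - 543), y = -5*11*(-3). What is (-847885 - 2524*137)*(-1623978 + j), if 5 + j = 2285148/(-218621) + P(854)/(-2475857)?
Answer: 80713044910513834877742/41636487169 ≈ 1.9385e+12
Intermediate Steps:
y = 165 (y = -55*(-3) = 165)
P(z) = -89595 + 165*z (P(z) = 165*(z - 543) = 165*(-543 + z) = -89595 + 165*z)
j = -8375289874436/541274333197 (j = -5 + (2285148/(-218621) + (-89595 + 165*854)/(-2475857)) = -5 + (2285148*(-1/218621) + (-89595 + 140910)*(-1/2475857)) = -5 + (-2285148/218621 + 51315*(-1/2475857)) = -5 + (-2285148/218621 - 51315/2475857) = -5 - 5668918208451/541274333197 = -8375289874436/541274333197 ≈ -15.473)
(-847885 - 2524*137)*(-1623978 + j) = (-847885 - 2524*137)*(-1623978 - 8375289874436/541274333197) = (-847885 - 345788)*(-879025984366472102/541274333197) = -1193673*(-879025984366472102/541274333197) = 80713044910513834877742/41636487169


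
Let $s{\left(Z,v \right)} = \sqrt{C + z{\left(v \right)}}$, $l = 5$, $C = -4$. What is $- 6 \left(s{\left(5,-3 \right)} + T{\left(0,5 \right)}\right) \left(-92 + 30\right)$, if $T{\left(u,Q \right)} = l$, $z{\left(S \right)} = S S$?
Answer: $1860 + 372 \sqrt{5} \approx 2691.8$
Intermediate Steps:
$z{\left(S \right)} = S^{2}$
$T{\left(u,Q \right)} = 5$
$s{\left(Z,v \right)} = \sqrt{-4 + v^{2}}$
$- 6 \left(s{\left(5,-3 \right)} + T{\left(0,5 \right)}\right) \left(-92 + 30\right) = - 6 \left(\sqrt{-4 + \left(-3\right)^{2}} + 5\right) \left(-92 + 30\right) = - 6 \left(\sqrt{-4 + 9} + 5\right) \left(-62\right) = - 6 \left(\sqrt{5} + 5\right) \left(-62\right) = - 6 \left(5 + \sqrt{5}\right) \left(-62\right) = \left(-30 - 6 \sqrt{5}\right) \left(-62\right) = 1860 + 372 \sqrt{5}$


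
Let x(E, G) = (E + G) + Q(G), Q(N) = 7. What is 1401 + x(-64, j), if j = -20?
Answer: 1324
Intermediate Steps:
x(E, G) = 7 + E + G (x(E, G) = (E + G) + 7 = 7 + E + G)
1401 + x(-64, j) = 1401 + (7 - 64 - 20) = 1401 - 77 = 1324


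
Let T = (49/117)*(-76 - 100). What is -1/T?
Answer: 117/8624 ≈ 0.013567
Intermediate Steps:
T = -8624/117 (T = (49*(1/117))*(-176) = (49/117)*(-176) = -8624/117 ≈ -73.709)
-1/T = -1/(-8624/117) = -1*(-117/8624) = 117/8624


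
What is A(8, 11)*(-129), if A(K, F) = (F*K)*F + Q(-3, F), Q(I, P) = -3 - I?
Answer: -124872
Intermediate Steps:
A(K, F) = K*F**2 (A(K, F) = (F*K)*F + (-3 - 1*(-3)) = K*F**2 + (-3 + 3) = K*F**2 + 0 = K*F**2)
A(8, 11)*(-129) = (8*11**2)*(-129) = (8*121)*(-129) = 968*(-129) = -124872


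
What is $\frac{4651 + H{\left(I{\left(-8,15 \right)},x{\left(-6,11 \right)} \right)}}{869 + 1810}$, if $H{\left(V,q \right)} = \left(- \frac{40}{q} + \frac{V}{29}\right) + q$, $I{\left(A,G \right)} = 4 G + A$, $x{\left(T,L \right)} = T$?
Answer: $\frac{404851}{233073} \approx 1.737$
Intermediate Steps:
$I{\left(A,G \right)} = A + 4 G$
$H{\left(V,q \right)} = q - \frac{40}{q} + \frac{V}{29}$ ($H{\left(V,q \right)} = \left(- \frac{40}{q} + V \frac{1}{29}\right) + q = \left(- \frac{40}{q} + \frac{V}{29}\right) + q = q - \frac{40}{q} + \frac{V}{29}$)
$\frac{4651 + H{\left(I{\left(-8,15 \right)},x{\left(-6,11 \right)} \right)}}{869 + 1810} = \frac{4651 - \left(6 - \frac{20}{3} - \frac{-8 + 4 \cdot 15}{29}\right)}{869 + 1810} = \frac{4651 - \left(- \frac{2}{3} - \frac{-8 + 60}{29}\right)}{2679} = \left(4651 + \left(-6 + \frac{20}{3} + \frac{1}{29} \cdot 52\right)\right) \frac{1}{2679} = \left(4651 + \left(-6 + \frac{20}{3} + \frac{52}{29}\right)\right) \frac{1}{2679} = \left(4651 + \frac{214}{87}\right) \frac{1}{2679} = \frac{404851}{87} \cdot \frac{1}{2679} = \frac{404851}{233073}$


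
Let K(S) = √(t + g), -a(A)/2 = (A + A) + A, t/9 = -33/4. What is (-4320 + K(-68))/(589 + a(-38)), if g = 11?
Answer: -4320/817 + I*√253/1634 ≈ -5.2876 + 0.0097344*I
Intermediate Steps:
t = -297/4 (t = 9*(-33/4) = -297/4 ≈ -74.250)
a(A) = -6*A (a(A) = -2*((A + A) + A) = -2*(2*A + A) = -6*A)
K(S) = I*√253/2 (K(S) = √(-297/4 + 11) = √(-253/4) = I*√253/2)
(-4320 + K(-68))/(589 + a(-38)) = (-4320 + I*√253/2)/(589 - 6*(-38)) = (-4320 + I*√253/2)/(589 + 228) = (-4320 + I*√253/2)/817 = (-4320 + I*√253/2)*(1/817) = -4320/817 + I*√253/1634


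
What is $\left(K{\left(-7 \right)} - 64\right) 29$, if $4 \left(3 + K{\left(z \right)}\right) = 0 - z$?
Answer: $- \frac{7569}{4} \approx -1892.3$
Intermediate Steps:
$K{\left(z \right)} = -3 - \frac{z}{4}$ ($K{\left(z \right)} = -3 + \frac{0 - z}{4} = -3 + \frac{\left(-1\right) z}{4} = -3 - \frac{z}{4}$)
$\left(K{\left(-7 \right)} - 64\right) 29 = \left(\left(-3 - - \frac{7}{4}\right) - 64\right) 29 = \left(\left(-3 + \frac{7}{4}\right) - 64\right) 29 = \left(- \frac{5}{4} - 64\right) 29 = \left(- \frac{261}{4}\right) 29 = - \frac{7569}{4}$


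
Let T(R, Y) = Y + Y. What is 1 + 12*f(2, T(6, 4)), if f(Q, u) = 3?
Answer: 37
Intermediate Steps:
T(R, Y) = 2*Y
1 + 12*f(2, T(6, 4)) = 1 + 12*3 = 1 + 36 = 37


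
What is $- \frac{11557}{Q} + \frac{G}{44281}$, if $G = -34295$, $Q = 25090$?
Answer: $- \frac{105555159}{85462330} \approx -1.2351$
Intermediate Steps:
$- \frac{11557}{Q} + \frac{G}{44281} = - \frac{11557}{25090} - \frac{34295}{44281} = \left(-11557\right) \frac{1}{25090} - \frac{34295}{44281} = - \frac{889}{1930} - \frac{34295}{44281} = - \frac{105555159}{85462330}$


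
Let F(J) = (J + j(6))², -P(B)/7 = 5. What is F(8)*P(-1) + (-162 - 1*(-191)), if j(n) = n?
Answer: -6831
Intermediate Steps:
P(B) = -35 (P(B) = -7*5 = -35)
F(J) = (6 + J)² (F(J) = (J + 6)² = (6 + J)²)
F(8)*P(-1) + (-162 - 1*(-191)) = (6 + 8)²*(-35) + (-162 - 1*(-191)) = 14²*(-35) + (-162 + 191) = 196*(-35) + 29 = -6860 + 29 = -6831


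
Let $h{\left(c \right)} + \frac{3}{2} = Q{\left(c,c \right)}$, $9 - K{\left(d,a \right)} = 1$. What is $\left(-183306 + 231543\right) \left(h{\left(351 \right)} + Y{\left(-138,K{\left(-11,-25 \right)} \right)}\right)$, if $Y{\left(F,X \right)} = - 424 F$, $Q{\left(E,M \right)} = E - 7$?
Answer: $\frac{5677929033}{2} \approx 2.839 \cdot 10^{9}$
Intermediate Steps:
$Q{\left(E,M \right)} = -7 + E$
$K{\left(d,a \right)} = 8$ ($K{\left(d,a \right)} = 9 - 1 = 8$)
$h{\left(c \right)} = - \frac{17}{2} + c$ ($h{\left(c \right)} = - \frac{3}{2} + \left(-7 + c\right) = - \frac{17}{2} + c$)
$\left(-183306 + 231543\right) \left(h{\left(351 \right)} + Y{\left(-138,K{\left(-11,-25 \right)} \right)}\right) = \left(-183306 + 231543\right) \left(\left(- \frac{17}{2} + 351\right) - -58512\right) = 48237 \left(\frac{685}{2} + 58512\right) = 48237 \cdot \frac{117709}{2} = \frac{5677929033}{2}$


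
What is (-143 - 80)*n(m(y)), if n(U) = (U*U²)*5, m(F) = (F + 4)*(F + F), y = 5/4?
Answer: -1290751875/512 ≈ -2.5210e+6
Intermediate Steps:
y = 5/4 (y = 5*(¼) = 5/4 ≈ 1.2500)
m(F) = 2*F*(4 + F) (m(F) = (4 + F)*(2*F) = 2*F*(4 + F))
n(U) = 5*U³ (n(U) = U³*5 = 5*U³)
(-143 - 80)*n(m(y)) = (-143 - 80)*(5*(2*(5/4)*(4 + 5/4))³) = -1115*(2*(5/4)*(21/4))³ = -1115*(105/8)³ = -1115*1157625/512 = -223*5788125/512 = -1290751875/512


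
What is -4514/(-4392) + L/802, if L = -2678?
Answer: -33367/14436 ≈ -2.3114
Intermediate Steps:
-4514/(-4392) + L/802 = -4514/(-4392) - 2678/802 = -4514*(-1/4392) - 2678*1/802 = 37/36 - 1339/401 = -33367/14436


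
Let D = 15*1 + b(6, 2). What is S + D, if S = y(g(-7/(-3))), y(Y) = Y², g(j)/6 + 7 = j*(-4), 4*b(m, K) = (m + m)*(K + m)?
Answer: 9643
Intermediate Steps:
b(m, K) = m*(K + m)/2 (b(m, K) = ((m + m)*(K + m))/4 = ((2*m)*(K + m))/4 = (2*m*(K + m))/4 = m*(K + m)/2)
D = 39 (D = 15*1 + (½)*6*(2 + 6) = 15 + (½)*6*8 = 15 + 24 = 39)
g(j) = -42 - 24*j (g(j) = -42 + 6*(j*(-4)) = -42 + 6*(-4*j) = -42 - 24*j)
S = 9604 (S = (-42 - (-168)/(-3))² = (-42 - (-168)*(-1)/3)² = (-42 - 24*7/3)² = (-42 - 56)² = (-98)² = 9604)
S + D = 9604 + 39 = 9643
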